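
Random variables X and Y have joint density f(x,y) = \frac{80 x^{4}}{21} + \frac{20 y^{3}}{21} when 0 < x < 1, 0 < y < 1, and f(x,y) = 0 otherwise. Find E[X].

E[X] = ∫_0^1 ∫_0^1 x × f(x,y) dy dx
= ∫_0^1 ∫_0^1 x × (\frac{80 x^{4}}{21} + \frac{20 y^{3}}{21}) dy dx
= \frac{95}{126}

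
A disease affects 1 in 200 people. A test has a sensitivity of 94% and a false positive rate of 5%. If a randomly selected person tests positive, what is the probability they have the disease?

Let D = the rare event, + = positive/flagged.
P(D) = 1/200
P(+|D) = 94/100 = 47/50
P(+|D') = 5/100 = 1/20
P(+) = P(+|D)P(D) + P(+|D')P(D')
     = \frac{47}{50} × \frac{1}{200} + \frac{1}{20} × \frac{199}{200}
     = \frac{1089}{20000}
P(D|+) = P(+|D)P(D)/P(+) = \frac{94}{1089}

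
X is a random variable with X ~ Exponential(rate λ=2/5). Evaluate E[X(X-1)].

E[X(X-1)] = E[X² - X] = E[X²] - E[X]
E[X] = \frac{5}{2}
E[X²] = Var(X) + (E[X])² = \frac{25}{4} + (\frac{5}{2})² = \frac{25}{2}
E[X(X-1)] = \frac{25}{2} - \frac{5}{2} = 10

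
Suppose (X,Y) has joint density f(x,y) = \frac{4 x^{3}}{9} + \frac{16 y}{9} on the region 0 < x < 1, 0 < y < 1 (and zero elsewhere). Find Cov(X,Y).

E[XY] = ∫∫ xy × f(x,y) dx dy = \frac{46}{135}
E[X] = \frac{8}{15}
E[Y] = \frac{35}{54}
Cov(X,Y) = E[XY] - E[X]E[Y] = - \frac{2}{405}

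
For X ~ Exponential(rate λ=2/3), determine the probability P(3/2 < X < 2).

P(3/2 < X < 2) = ∫_{3/2}^{2} f(x) dx
where f(x) = \frac{2 e^{- \frac{2 x}{3}}}{3}
= - \frac{1}{e^{\frac{4}{3}}} + e^{-1}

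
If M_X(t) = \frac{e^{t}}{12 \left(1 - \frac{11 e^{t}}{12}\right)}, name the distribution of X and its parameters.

The MGF M(t) = \frac{e^{t}}{12 \left(1 - \frac{11 e^{t}}{12}\right)} is the standard form for the Geometric distribution.
Comparing with the known MGF formula identifies: Geometric(p=1/12), X = trial number of first success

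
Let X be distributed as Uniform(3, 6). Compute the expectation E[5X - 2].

For X ~ Uniform(3, 6):
E[X] = \frac{9}{2}
E[5X - 2] = 5 × E[X] - 2 = \frac{41}{2}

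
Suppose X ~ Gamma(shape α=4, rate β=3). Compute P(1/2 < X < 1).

P(1/2 < X < 1) = ∫_{1/2}^{1} f(x) dx
where f(x) = \frac{27 x^{3} e^{- 3 x}}{2}
= - \frac{13}{e^{3}} + \frac{67}{16 e^{\frac{3}{2}}}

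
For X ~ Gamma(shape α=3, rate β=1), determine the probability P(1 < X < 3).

P(1 < X < 3) = ∫_{1}^{3} f(x) dx
where f(x) = \frac{x^{2} e^{- x}}{2}
= \frac{-17 + 5 e^{2}}{2 e^{3}}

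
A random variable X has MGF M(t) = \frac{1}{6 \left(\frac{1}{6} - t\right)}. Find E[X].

To find E[X], compute M^(1)(0):
M^(1)(t) = \frac{1}{6 \left(\frac{1}{6} - t\right)^{2}}
M^(1)(0) = 6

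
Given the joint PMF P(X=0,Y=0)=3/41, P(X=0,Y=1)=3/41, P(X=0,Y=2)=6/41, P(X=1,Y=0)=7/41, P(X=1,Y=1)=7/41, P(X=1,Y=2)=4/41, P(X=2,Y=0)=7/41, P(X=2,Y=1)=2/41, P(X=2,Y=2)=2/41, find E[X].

First find marginal of X:
P(X=0) = 12/41
P(X=1) = 18/41
P(X=2) = 11/41
E[X] = 0 × 12/41 + 1 × 18/41 + 2 × 11/41 = 40/41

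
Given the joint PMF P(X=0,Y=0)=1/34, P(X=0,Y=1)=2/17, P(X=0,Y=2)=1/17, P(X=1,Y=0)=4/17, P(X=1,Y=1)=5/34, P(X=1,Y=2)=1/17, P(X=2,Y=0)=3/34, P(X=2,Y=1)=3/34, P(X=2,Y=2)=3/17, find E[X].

First find marginal of X:
P(X=0) = 7/34
P(X=1) = 15/34
P(X=2) = 6/17
E[X] = 0 × 7/34 + 1 × 15/34 + 2 × 6/17 = 39/34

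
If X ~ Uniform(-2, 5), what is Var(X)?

For X ~ Uniform(-2, 5):
Var(X) = \frac{49}{12}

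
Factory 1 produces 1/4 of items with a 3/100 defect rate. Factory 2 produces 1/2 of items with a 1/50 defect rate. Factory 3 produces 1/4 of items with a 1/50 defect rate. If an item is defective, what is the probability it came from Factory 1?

Using Bayes' theorem:
P(F1) = 1/4, P(D|F1) = 3/100
P(F2) = 1/2, P(D|F2) = 1/50
P(F3) = 1/4, P(D|F3) = 1/50
P(D) = P(D|F1)P(F1) + P(D|F2)P(F2) + P(D|F3)P(F3)
     = \frac{9}{400}
P(F1|D) = P(D|F1)P(F1) / P(D)
= \frac{1}{3}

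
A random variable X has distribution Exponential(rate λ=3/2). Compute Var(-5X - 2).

For X ~ Exponential(rate λ=3/2):
Var(X) = \frac{4}{9}
Var(-5X - 2) = (-5)² × Var(X) = 25 × \frac{4}{9} = \frac{100}{9}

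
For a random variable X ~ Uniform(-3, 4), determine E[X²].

Using the identity E[X²] = Var(X) + (E[X])²:
E[X] = \frac{1}{2}
Var(X) = \frac{49}{12}
E[X²] = \frac{49}{12} + (\frac{1}{2})²
= \frac{13}{3}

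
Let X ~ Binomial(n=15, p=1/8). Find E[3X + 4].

For X ~ Binomial(n=15, p=1/8):
E[X] = \frac{15}{8}
E[3X + 4] = 3 × E[X] + 4 = \frac{77}{8}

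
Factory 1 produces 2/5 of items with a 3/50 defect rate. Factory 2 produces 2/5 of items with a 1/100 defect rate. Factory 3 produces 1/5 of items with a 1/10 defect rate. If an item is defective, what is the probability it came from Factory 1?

Using Bayes' theorem:
P(F1) = 2/5, P(D|F1) = 3/50
P(F2) = 2/5, P(D|F2) = 1/100
P(F3) = 1/5, P(D|F3) = 1/10
P(D) = P(D|F1)P(F1) + P(D|F2)P(F2) + P(D|F3)P(F3)
     = \frac{6}{125}
P(F1|D) = P(D|F1)P(F1) / P(D)
= \frac{1}{2}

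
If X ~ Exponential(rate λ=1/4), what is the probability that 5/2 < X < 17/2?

P(5/2 < X < 17/2) = ∫_{5/2}^{17/2} f(x) dx
where f(x) = \frac{e^{- \frac{x}{4}}}{4}
= - \frac{1 - e^{\frac{3}{2}}}{e^{\frac{17}{8}}}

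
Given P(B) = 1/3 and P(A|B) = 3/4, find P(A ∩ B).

By definition, P(A|B) = P(A ∩ B) / P(B)
So P(A ∩ B) = P(A|B) × P(B)
= 3/4 × 1/3
= 1/4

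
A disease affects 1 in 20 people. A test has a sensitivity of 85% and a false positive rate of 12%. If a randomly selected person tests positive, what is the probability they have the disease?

Let D = the rare event, + = positive/flagged.
P(D) = 1/20
P(+|D) = 85/100 = 17/20
P(+|D') = 12/100 = 3/25
P(+) = P(+|D)P(D) + P(+|D')P(D')
     = \frac{17}{20} × \frac{1}{20} + \frac{3}{25} × \frac{19}{20}
     = \frac{313}{2000}
P(D|+) = P(+|D)P(D)/P(+) = \frac{85}{313}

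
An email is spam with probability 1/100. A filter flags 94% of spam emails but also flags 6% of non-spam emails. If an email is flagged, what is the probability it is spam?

Let D = the rare event, + = positive/flagged.
P(D) = 1/100
P(+|D) = 94/100 = 47/50
P(+|D') = 6/100 = 3/50
P(+) = P(+|D)P(D) + P(+|D')P(D')
     = \frac{47}{50} × \frac{1}{100} + \frac{3}{50} × \frac{99}{100}
     = \frac{43}{625}
P(D|+) = P(+|D)P(D)/P(+) = \frac{47}{344}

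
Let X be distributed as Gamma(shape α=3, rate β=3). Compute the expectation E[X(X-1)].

E[X(X-1)] = E[X² - X] = E[X²] - E[X]
E[X] = 1
E[X²] = Var(X) + (E[X])² = \frac{1}{3} + (1)² = \frac{4}{3}
E[X(X-1)] = \frac{4}{3} - 1 = \frac{1}{3}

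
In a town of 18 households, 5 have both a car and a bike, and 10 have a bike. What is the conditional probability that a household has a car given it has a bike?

P(A ∩ B) = 5/18
P(B) = 10/18 = 5/9
P(A|B) = P(A ∩ B) / P(B) = (5/18) / (5/9) = 1/2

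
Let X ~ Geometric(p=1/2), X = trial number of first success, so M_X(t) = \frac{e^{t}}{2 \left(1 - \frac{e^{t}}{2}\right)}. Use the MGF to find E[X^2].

To find E[X^2], compute M^(2)(0):
M^(1)(t) = \frac{e^{t}}{2 \left(1 - \frac{e^{t}}{2}\right)} + \frac{e^{2 t}}{4 \left(1 - \frac{e^{t}}{2}\right)^{2}}
M^(2)(t) = \frac{e^{t}}{2 \left(1 - \frac{e^{t}}{2}\right)} + \frac{3 e^{2 t}}{4 \left(1 - \frac{e^{t}}{2}\right)^{2}} + \frac{e^{3 t}}{4 \left(1 - \frac{e^{t}}{2}\right)^{3}}
M^(2)(0) = 6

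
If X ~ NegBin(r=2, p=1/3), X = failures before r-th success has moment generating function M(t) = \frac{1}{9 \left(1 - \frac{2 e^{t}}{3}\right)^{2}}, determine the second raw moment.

To find E[X^2], compute M^(2)(0):
M^(1)(t) = \frac{4 e^{t}}{27 \left(1 - \frac{2 e^{t}}{3}\right)^{3}}
M^(2)(t) = \frac{4 e^{t}}{27 \left(1 - \frac{2 e^{t}}{3}\right)^{3}} + \frac{8 e^{2 t}}{27 \left(1 - \frac{2 e^{t}}{3}\right)^{4}}
M^(2)(0) = 28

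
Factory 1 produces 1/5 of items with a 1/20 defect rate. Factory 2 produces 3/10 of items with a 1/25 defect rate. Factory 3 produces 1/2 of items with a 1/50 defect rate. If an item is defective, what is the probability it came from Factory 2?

Using Bayes' theorem:
P(F1) = 1/5, P(D|F1) = 1/20
P(F2) = 3/10, P(D|F2) = 1/25
P(F3) = 1/2, P(D|F3) = 1/50
P(D) = P(D|F1)P(F1) + P(D|F2)P(F2) + P(D|F3)P(F3)
     = \frac{4}{125}
P(F2|D) = P(D|F2)P(F2) / P(D)
= \frac{3}{8}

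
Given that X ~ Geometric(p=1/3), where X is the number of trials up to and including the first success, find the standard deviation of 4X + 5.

For X ~ Geometric(p=1/3), where X is the number of trials up to and including the first success:
Var(X) = 6
SD(X) = √(Var(X)) = √(6) = \sqrt{6}
SD(4X + 5) = |4| × SD(X) = 4 × \sqrt{6} = 4 \sqrt{6}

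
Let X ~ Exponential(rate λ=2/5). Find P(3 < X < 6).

P(3 < X < 6) = ∫_{3}^{6} f(x) dx
where f(x) = \frac{2 e^{- \frac{2 x}{5}}}{5}
= - \frac{1 - e^{\frac{6}{5}}}{e^{\frac{12}{5}}}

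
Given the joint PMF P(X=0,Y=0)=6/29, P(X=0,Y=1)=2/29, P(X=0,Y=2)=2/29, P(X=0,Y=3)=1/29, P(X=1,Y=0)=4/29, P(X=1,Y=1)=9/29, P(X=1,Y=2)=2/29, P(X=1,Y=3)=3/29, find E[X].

First find marginal of X:
P(X=0) = 11/29
P(X=1) = 18/29
E[X] = 0 × 11/29 + 1 × 18/29 = 18/29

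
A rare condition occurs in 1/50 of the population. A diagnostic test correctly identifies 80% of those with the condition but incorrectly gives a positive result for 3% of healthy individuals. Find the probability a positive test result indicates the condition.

Let D = the rare event, + = positive/flagged.
P(D) = 1/50
P(+|D) = 80/100 = 4/5
P(+|D') = 3/100
P(+) = P(+|D)P(D) + P(+|D')P(D')
     = \frac{4}{5} × \frac{1}{50} + \frac{3}{100} × \frac{49}{50}
     = \frac{227}{5000}
P(D|+) = P(+|D)P(D)/P(+) = \frac{80}{227}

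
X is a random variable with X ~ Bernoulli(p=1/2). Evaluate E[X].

For X ~ Bernoulli(p=1/2), the expected value is:
E[X] = \frac{1}{2}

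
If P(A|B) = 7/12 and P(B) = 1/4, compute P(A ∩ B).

By definition, P(A|B) = P(A ∩ B) / P(B)
So P(A ∩ B) = P(A|B) × P(B)
= 7/12 × 1/4
= 7/48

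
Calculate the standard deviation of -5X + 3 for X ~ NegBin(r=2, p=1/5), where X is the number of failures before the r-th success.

For X ~ NegBin(r=2, p=1/5), where X is the number of failures before the r-th success:
Var(X) = 40
SD(X) = √(Var(X)) = √(40) = 2 \sqrt{10}
SD(-5X + 3) = |-5| × SD(X) = 5 × 2 \sqrt{10} = 10 \sqrt{10}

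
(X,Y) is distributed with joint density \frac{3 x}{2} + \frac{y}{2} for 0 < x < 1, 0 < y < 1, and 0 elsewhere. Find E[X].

E[X] = ∫_0^1 ∫_0^1 x × f(x,y) dy dx
= ∫_0^1 ∫_0^1 x × (\frac{3 x}{2} + \frac{y}{2}) dy dx
= \frac{5}{8}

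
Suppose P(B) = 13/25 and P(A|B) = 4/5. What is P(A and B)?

By definition, P(A|B) = P(A ∩ B) / P(B)
So P(A ∩ B) = P(A|B) × P(B)
= 4/5 × 13/25
= 52/125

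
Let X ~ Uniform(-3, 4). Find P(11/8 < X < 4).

P(11/8 < X < 4) = ∫_{11/8}^{4} f(x) dx
where f(x) = \frac{1}{7}
= \frac{3}{8}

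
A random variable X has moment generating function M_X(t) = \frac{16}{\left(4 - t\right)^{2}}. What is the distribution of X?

The MGF M(t) = \frac{16}{\left(4 - t\right)^{2}} is the standard form for the Gamma distribution.
Comparing with the known MGF formula identifies: Gamma(shape α=2, rate β=4)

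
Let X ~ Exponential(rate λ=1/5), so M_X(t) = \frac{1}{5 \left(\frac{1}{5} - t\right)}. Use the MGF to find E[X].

To find E[X], compute M^(1)(0):
M^(1)(t) = \frac{1}{5 \left(\frac{1}{5} - t\right)^{2}}
M^(1)(0) = 5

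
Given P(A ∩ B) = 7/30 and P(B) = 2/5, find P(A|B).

P(A|B) = P(A ∩ B) / P(B)
= (7/30) / (2/5)
= 7/12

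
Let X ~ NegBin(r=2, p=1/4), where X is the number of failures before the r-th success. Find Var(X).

For X ~ NegBin(r=2, p=1/4), where X is the number of failures before the r-th success:
Var(X) = 24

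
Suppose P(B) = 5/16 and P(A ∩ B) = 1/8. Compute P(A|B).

P(A|B) = P(A ∩ B) / P(B)
= (1/8) / (5/16)
= 2/5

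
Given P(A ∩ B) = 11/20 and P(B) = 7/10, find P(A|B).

P(A|B) = P(A ∩ B) / P(B)
= (11/20) / (7/10)
= 11/14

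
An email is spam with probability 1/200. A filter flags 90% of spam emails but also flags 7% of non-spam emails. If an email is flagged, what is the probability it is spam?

Let D = the rare event, + = positive/flagged.
P(D) = 1/200
P(+|D) = 90/100 = 9/10
P(+|D') = 7/100
P(+) = P(+|D)P(D) + P(+|D')P(D')
     = \frac{9}{10} × \frac{1}{200} + \frac{7}{100} × \frac{199}{200}
     = \frac{1483}{20000}
P(D|+) = P(+|D)P(D)/P(+) = \frac{90}{1483}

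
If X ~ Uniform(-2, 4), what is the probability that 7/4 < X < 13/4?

P(7/4 < X < 13/4) = ∫_{7/4}^{13/4} f(x) dx
where f(x) = \frac{1}{6}
= \frac{1}{4}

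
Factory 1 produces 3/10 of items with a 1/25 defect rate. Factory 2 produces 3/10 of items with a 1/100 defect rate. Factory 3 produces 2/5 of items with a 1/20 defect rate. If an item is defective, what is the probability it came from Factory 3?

Using Bayes' theorem:
P(F1) = 3/10, P(D|F1) = 1/25
P(F2) = 3/10, P(D|F2) = 1/100
P(F3) = 2/5, P(D|F3) = 1/20
P(D) = P(D|F1)P(F1) + P(D|F2)P(F2) + P(D|F3)P(F3)
     = \frac{7}{200}
P(F3|D) = P(D|F3)P(F3) / P(D)
= \frac{4}{7}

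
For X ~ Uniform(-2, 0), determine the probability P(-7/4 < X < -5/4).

P(-7/4 < X < -5/4) = ∫_{-7/4}^{-5/4} f(x) dx
where f(x) = \frac{1}{2}
= \frac{1}{4}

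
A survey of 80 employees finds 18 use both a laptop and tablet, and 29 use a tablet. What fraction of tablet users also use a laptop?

P(A ∩ B) = 18/80 = 9/40
P(B) = 29/80
P(A|B) = P(A ∩ B) / P(B) = (9/40) / (29/80) = 18/29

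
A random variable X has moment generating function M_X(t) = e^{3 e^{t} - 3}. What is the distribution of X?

The MGF M(t) = e^{3 e^{t} - 3} is the standard form for the Poisson distribution.
Comparing with the known MGF formula identifies: Poisson(λ=3)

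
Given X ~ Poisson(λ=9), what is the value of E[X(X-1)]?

E[X(X-1)] = E[X² - X] = E[X²] - E[X]
E[X] = 9
E[X²] = Var(X) + (E[X])² = 9 + (9)² = 90
E[X(X-1)] = 90 - 9 = 81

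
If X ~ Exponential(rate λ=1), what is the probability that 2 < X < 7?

P(2 < X < 7) = ∫_{2}^{7} f(x) dx
where f(x) = e^{- x}
= - \frac{1 - e^{5}}{e^{7}}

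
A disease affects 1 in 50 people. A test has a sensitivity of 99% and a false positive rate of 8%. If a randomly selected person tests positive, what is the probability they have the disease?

Let D = the rare event, + = positive/flagged.
P(D) = 1/50
P(+|D) = 99/100
P(+|D') = 8/100 = 2/25
P(+) = P(+|D)P(D) + P(+|D')P(D')
     = \frac{99}{100} × \frac{1}{50} + \frac{2}{25} × \frac{49}{50}
     = \frac{491}{5000}
P(D|+) = P(+|D)P(D)/P(+) = \frac{99}{491}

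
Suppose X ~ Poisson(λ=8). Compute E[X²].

Using the identity E[X²] = Var(X) + (E[X])²:
E[X] = 8
Var(X) = 8
E[X²] = 8 + (8)²
= 72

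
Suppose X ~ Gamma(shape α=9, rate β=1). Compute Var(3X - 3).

For X ~ Gamma(shape α=9, rate β=1):
Var(X) = 9
Var(3X - 3) = (3)² × Var(X) = 9 × 9 = 81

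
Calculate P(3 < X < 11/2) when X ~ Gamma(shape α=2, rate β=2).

P(3 < X < 11/2) = ∫_{3}^{11/2} f(x) dx
where f(x) = 4 x e^{- 2 x}
= \frac{-12 + 7 e^{5}}{e^{11}}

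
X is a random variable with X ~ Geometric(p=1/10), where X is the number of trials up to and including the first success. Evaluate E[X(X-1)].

E[X(X-1)] = E[X² - X] = E[X²] - E[X]
E[X] = 10
E[X²] = Var(X) + (E[X])² = 90 + (10)² = 190
E[X(X-1)] = 190 - 10 = 180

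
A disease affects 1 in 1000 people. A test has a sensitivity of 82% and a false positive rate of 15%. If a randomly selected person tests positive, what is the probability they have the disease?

Let D = the rare event, + = positive/flagged.
P(D) = 1/1000
P(+|D) = 82/100 = 41/50
P(+|D') = 15/100 = 3/20
P(+) = P(+|D)P(D) + P(+|D')P(D')
     = \frac{41}{50} × \frac{1}{1000} + \frac{3}{20} × \frac{999}{1000}
     = \frac{15067}{100000}
P(D|+) = P(+|D)P(D)/P(+) = \frac{82}{15067}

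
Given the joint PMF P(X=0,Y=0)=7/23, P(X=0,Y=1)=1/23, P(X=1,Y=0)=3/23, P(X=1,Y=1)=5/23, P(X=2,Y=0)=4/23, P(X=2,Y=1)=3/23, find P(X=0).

P(X=0) = P(X=0,Y=0) + P(X=0,Y=1)
= 7/23 + 1/23
= 8/23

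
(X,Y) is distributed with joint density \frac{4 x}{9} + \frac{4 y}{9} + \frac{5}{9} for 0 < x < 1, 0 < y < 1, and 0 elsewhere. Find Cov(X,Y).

E[XY] = ∫∫ xy × f(x,y) dx dy = \frac{31}{108}
E[X] = \frac{29}{54}
E[Y] = \frac{29}{54}
Cov(X,Y) = E[XY] - E[X]E[Y] = - \frac{1}{729}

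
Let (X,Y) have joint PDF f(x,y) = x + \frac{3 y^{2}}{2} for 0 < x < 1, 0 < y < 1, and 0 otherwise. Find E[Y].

E[Y] = ∫_0^1 ∫_0^1 y × f(x,y) dx dy
= \frac{5}{8}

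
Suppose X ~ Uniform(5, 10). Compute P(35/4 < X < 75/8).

P(35/4 < X < 75/8) = ∫_{35/4}^{75/8} f(x) dx
where f(x) = \frac{1}{5}
= \frac{1}{8}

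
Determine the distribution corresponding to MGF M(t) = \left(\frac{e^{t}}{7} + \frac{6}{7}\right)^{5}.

The MGF M(t) = \left(\frac{e^{t}}{7} + \frac{6}{7}\right)^{5} is the standard form for the Binomial distribution.
Comparing with the known MGF formula identifies: Binomial(n=5, p=1/7)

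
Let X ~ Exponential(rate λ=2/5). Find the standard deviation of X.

For X ~ Exponential(rate λ=2/5):
Var(X) = \frac{25}{4}
SD(X) = √(Var(X)) = √(\frac{25}{4}) = \frac{5}{2}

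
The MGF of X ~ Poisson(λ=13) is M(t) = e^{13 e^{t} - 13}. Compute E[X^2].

To find E[X^2], compute M^(2)(0):
M^(1)(t) = 13 e^{t} e^{13 e^{t} - 13}
M^(2)(t) = 169 e^{2 t} e^{13 e^{t} - 13} + 13 e^{t} e^{13 e^{t} - 13}
M^(2)(0) = 182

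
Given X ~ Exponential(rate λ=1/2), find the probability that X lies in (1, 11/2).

P(1 < X < 11/2) = ∫_{1}^{11/2} f(x) dx
where f(x) = \frac{e^{- \frac{x}{2}}}{2}
= - \frac{1}{e^{\frac{11}{4}}} + e^{- \frac{1}{2}}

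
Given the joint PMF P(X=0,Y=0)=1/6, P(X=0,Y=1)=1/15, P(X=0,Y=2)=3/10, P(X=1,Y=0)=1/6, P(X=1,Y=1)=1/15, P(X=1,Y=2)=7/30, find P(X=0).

P(X=0) = P(X=0,Y=0) + P(X=0,Y=1) + P(X=0,Y=2)
= 1/6 + 1/15 + 3/10
= 8/15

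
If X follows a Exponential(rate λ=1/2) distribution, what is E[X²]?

Using the identity E[X²] = Var(X) + (E[X])²:
E[X] = 2
Var(X) = 4
E[X²] = 4 + (2)²
= 8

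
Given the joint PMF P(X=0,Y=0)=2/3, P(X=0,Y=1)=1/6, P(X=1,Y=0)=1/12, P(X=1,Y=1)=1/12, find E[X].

First find marginal of X:
P(X=0) = 5/6
P(X=1) = 1/6
E[X] = 0 × 5/6 + 1 × 1/6 = 1/6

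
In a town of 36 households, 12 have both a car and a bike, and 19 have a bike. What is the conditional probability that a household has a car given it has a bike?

P(A ∩ B) = 12/36 = 1/3
P(B) = 19/36
P(A|B) = P(A ∩ B) / P(B) = (1/3) / (19/36) = 12/19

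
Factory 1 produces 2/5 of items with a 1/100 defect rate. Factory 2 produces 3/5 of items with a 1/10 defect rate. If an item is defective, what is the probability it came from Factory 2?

Using Bayes' theorem:
P(F1) = 2/5, P(D|F1) = 1/100
P(F2) = 3/5, P(D|F2) = 1/10
P(D) = P(D|F1)P(F1) + P(D|F2)P(F2)
     = \frac{8}{125}
P(F2|D) = P(D|F2)P(F2) / P(D)
= \frac{15}{16}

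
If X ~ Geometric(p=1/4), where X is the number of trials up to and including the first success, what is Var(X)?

For X ~ Geometric(p=1/4), where X is the number of trials up to and including the first success:
Var(X) = 12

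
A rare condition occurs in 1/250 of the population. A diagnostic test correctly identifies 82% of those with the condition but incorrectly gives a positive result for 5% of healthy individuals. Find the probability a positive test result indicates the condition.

Let D = the rare event, + = positive/flagged.
P(D) = 1/250
P(+|D) = 82/100 = 41/50
P(+|D') = 5/100 = 1/20
P(+) = P(+|D)P(D) + P(+|D')P(D')
     = \frac{41}{50} × \frac{1}{250} + \frac{1}{20} × \frac{249}{250}
     = \frac{1327}{25000}
P(D|+) = P(+|D)P(D)/P(+) = \frac{82}{1327}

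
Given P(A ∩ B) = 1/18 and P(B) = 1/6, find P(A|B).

P(A|B) = P(A ∩ B) / P(B)
= (1/18) / (1/6)
= 1/3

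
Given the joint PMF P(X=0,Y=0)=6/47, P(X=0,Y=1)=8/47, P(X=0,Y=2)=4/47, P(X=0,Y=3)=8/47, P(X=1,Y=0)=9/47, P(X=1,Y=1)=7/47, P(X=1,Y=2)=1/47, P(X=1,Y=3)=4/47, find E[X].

First find marginal of X:
P(X=0) = 26/47
P(X=1) = 21/47
E[X] = 0 × 26/47 + 1 × 21/47 = 21/47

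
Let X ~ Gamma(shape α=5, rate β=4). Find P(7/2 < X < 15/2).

P(7/2 < X < 15/2) = ∫_{7/2}^{15/2} f(x) dx
where f(x) = \frac{128 x^{4} e^{- 4 x}}{3}
= \frac{-38731 + 2171 e^{16}}{e^{30}}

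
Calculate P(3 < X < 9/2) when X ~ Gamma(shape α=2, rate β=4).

P(3 < X < 9/2) = ∫_{3}^{9/2} f(x) dx
where f(x) = 16 x e^{- 4 x}
= \frac{-19 + 13 e^{6}}{e^{18}}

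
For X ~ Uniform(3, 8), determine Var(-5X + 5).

For X ~ Uniform(3, 8):
Var(X) = \frac{25}{12}
Var(-5X + 5) = (-5)² × Var(X) = 25 × \frac{25}{12} = \frac{625}{12}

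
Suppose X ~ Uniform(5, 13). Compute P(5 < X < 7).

P(5 < X < 7) = ∫_{5}^{7} f(x) dx
where f(x) = \frac{1}{8}
= \frac{1}{4}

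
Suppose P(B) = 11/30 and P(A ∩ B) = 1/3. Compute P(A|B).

P(A|B) = P(A ∩ B) / P(B)
= (1/3) / (11/30)
= 10/11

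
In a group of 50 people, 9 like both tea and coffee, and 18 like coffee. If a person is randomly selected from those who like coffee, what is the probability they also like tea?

P(A ∩ B) = 9/50
P(B) = 18/50 = 9/25
P(A|B) = P(A ∩ B) / P(B) = (9/50) / (9/25) = 1/2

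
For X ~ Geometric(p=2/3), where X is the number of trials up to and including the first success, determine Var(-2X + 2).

For X ~ Geometric(p=2/3), where X is the number of trials up to and including the first success:
Var(X) = \frac{3}{4}
Var(-2X + 2) = (-2)² × Var(X) = 4 × \frac{3}{4} = 3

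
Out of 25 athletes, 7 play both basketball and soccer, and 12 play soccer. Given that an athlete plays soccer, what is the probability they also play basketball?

P(A ∩ B) = 7/25
P(B) = 12/25
P(A|B) = P(A ∩ B) / P(B) = (7/25) / (12/25) = 7/12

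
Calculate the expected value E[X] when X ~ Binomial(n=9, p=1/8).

For X ~ Binomial(n=9, p=1/8), the expected value is:
E[X] = \frac{9}{8}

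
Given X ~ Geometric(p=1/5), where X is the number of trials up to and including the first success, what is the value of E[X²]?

Using the identity E[X²] = Var(X) + (E[X])²:
E[X] = 5
Var(X) = 20
E[X²] = 20 + (5)²
= 45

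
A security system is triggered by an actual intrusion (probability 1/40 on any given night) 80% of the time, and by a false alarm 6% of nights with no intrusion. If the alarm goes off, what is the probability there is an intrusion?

Let D = the rare event, + = positive/flagged.
P(D) = 1/40
P(+|D) = 80/100 = 4/5
P(+|D') = 6/100 = 3/50
P(+) = P(+|D)P(D) + P(+|D')P(D')
     = \frac{4}{5} × \frac{1}{40} + \frac{3}{50} × \frac{39}{40}
     = \frac{157}{2000}
P(D|+) = P(+|D)P(D)/P(+) = \frac{40}{157}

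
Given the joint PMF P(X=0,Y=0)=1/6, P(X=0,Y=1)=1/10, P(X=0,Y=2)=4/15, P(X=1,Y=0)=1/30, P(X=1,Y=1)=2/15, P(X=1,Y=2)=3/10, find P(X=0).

P(X=0) = P(X=0,Y=0) + P(X=0,Y=1) + P(X=0,Y=2)
= 1/6 + 1/10 + 4/15
= 8/15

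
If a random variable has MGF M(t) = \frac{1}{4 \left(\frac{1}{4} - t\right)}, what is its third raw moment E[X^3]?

To find E[X^3], compute M^(3)(0):
M^(1)(t) = \frac{1}{4 \left(\frac{1}{4} - t\right)^{2}}
M^(2)(t) = \frac{1}{2 \left(\frac{1}{4} - t\right)^{3}}
M^(3)(t) = \frac{3}{2 \left(\frac{1}{4} - t\right)^{4}}
M^(3)(0) = 384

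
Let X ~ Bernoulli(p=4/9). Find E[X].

For X ~ Bernoulli(p=4/9), the expected value is:
E[X] = \frac{4}{9}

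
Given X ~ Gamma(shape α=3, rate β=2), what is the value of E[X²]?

Using the identity E[X²] = Var(X) + (E[X])²:
E[X] = \frac{3}{2}
Var(X) = \frac{3}{4}
E[X²] = \frac{3}{4} + (\frac{3}{2})²
= 3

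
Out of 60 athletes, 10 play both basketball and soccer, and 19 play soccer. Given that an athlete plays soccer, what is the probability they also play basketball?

P(A ∩ B) = 10/60 = 1/6
P(B) = 19/60
P(A|B) = P(A ∩ B) / P(B) = (1/6) / (19/60) = 10/19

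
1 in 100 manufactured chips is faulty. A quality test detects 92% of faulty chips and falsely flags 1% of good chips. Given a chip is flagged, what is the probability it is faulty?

Let D = the rare event, + = positive/flagged.
P(D) = 1/100
P(+|D) = 92/100 = 23/25
P(+|D') = 1/100
P(+) = P(+|D)P(D) + P(+|D')P(D')
     = \frac{23}{25} × \frac{1}{100} + \frac{1}{100} × \frac{99}{100}
     = \frac{191}{10000}
P(D|+) = P(+|D)P(D)/P(+) = \frac{92}{191}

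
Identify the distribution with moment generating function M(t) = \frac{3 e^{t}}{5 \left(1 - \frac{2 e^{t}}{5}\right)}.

The MGF M(t) = \frac{3 e^{t}}{5 \left(1 - \frac{2 e^{t}}{5}\right)} is the standard form for the Geometric distribution.
Comparing with the known MGF formula identifies: Geometric(p=3/5), X = trial number of first success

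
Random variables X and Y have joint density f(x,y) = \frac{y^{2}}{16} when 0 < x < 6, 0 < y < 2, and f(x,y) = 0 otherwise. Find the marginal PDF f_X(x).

f_X(x) = ∫_0^2 f(x,y) dy
= ∫_0^2 \frac{y^{2}}{16} dy
= \frac{1}{6} for 0 < x < 6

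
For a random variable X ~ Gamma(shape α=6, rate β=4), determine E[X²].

Using the identity E[X²] = Var(X) + (E[X])²:
E[X] = \frac{3}{2}
Var(X) = \frac{3}{8}
E[X²] = \frac{3}{8} + (\frac{3}{2})²
= \frac{21}{8}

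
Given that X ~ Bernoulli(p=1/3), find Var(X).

For X ~ Bernoulli(p=1/3):
Var(X) = \frac{2}{9}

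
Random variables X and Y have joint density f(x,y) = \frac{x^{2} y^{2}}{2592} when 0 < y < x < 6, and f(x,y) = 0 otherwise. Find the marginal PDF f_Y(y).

f_Y(y) = ∫_y^6 \frac{x^{2} y^{2}}{2592} dx = \frac{y^{2} \left(216 - y^{3}\right)}{7776}
for 0 < y < 6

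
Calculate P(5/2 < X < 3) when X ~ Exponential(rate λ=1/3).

P(5/2 < X < 3) = ∫_{5/2}^{3} f(x) dx
where f(x) = \frac{e^{- \frac{x}{3}}}{3}
= - \frac{1}{e} + e^{- \frac{5}{6}}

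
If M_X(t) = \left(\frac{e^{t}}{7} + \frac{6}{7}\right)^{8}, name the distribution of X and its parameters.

The MGF M(t) = \left(\frac{e^{t}}{7} + \frac{6}{7}\right)^{8} is the standard form for the Binomial distribution.
Comparing with the known MGF formula identifies: Binomial(n=8, p=1/7)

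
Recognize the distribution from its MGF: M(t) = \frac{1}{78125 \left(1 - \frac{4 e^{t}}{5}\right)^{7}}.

The MGF M(t) = \frac{1}{78125 \left(1 - \frac{4 e^{t}}{5}\right)^{7}} is the standard form for the NegativeBinomial distribution.
Comparing with the known MGF formula identifies: NegBin(r=7, p=1/5), X = failures before r-th success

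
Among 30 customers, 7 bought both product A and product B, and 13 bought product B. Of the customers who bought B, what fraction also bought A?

P(A ∩ B) = 7/30
P(B) = 13/30
P(A|B) = P(A ∩ B) / P(B) = (7/30) / (13/30) = 7/13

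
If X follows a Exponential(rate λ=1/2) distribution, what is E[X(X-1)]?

E[X(X-1)] = E[X² - X] = E[X²] - E[X]
E[X] = 2
E[X²] = Var(X) + (E[X])² = 4 + (2)² = 8
E[X(X-1)] = 8 - 2 = 6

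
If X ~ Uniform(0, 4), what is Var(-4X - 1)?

For X ~ Uniform(0, 4):
Var(X) = \frac{4}{3}
Var(-4X - 1) = (-4)² × Var(X) = 16 × \frac{4}{3} = \frac{64}{3}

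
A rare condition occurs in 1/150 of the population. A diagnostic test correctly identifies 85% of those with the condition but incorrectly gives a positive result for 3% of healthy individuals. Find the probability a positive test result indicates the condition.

Let D = the rare event, + = positive/flagged.
P(D) = 1/150
P(+|D) = 85/100 = 17/20
P(+|D') = 3/100
P(+) = P(+|D)P(D) + P(+|D')P(D')
     = \frac{17}{20} × \frac{1}{150} + \frac{3}{100} × \frac{149}{150}
     = \frac{133}{3750}
P(D|+) = P(+|D)P(D)/P(+) = \frac{85}{532}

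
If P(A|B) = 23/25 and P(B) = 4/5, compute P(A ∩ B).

By definition, P(A|B) = P(A ∩ B) / P(B)
So P(A ∩ B) = P(A|B) × P(B)
= 23/25 × 4/5
= 92/125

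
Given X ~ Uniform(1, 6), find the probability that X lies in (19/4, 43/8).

P(19/4 < X < 43/8) = ∫_{19/4}^{43/8} f(x) dx
where f(x) = \frac{1}{5}
= \frac{1}{8}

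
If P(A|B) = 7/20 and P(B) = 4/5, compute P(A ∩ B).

By definition, P(A|B) = P(A ∩ B) / P(B)
So P(A ∩ B) = P(A|B) × P(B)
= 7/20 × 4/5
= 7/25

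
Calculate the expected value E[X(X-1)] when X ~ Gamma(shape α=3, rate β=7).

E[X(X-1)] = E[X² - X] = E[X²] - E[X]
E[X] = \frac{3}{7}
E[X²] = Var(X) + (E[X])² = \frac{3}{49} + (\frac{3}{7})² = \frac{12}{49}
E[X(X-1)] = \frac{12}{49} - \frac{3}{7} = - \frac{9}{49}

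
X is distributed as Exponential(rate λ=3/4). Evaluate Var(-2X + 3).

For X ~ Exponential(rate λ=3/4):
Var(X) = \frac{16}{9}
Var(-2X + 3) = (-2)² × Var(X) = 4 × \frac{16}{9} = \frac{64}{9}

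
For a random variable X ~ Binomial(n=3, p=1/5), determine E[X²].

Using the identity E[X²] = Var(X) + (E[X])²:
E[X] = \frac{3}{5}
Var(X) = \frac{12}{25}
E[X²] = \frac{12}{25} + (\frac{3}{5})²
= \frac{21}{25}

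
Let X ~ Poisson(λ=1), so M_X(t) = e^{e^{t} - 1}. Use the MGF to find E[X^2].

To find E[X^2], compute M^(2)(0):
M^(1)(t) = e^{t} e^{e^{t} - 1}
M^(2)(t) = e^{2 t} e^{e^{t} - 1} + e^{t} e^{e^{t} - 1}
M^(2)(0) = 2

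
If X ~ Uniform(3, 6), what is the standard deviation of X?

For X ~ Uniform(3, 6):
Var(X) = \frac{3}{4}
SD(X) = √(Var(X)) = √(\frac{3}{4}) = \frac{\sqrt{3}}{2}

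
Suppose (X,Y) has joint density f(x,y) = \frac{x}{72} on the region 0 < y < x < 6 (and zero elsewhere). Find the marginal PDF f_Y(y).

f_Y(y) = ∫_y^6 \frac{x}{72} dx = \frac{1}{4} - \frac{y^{2}}{144}
for 0 < y < 6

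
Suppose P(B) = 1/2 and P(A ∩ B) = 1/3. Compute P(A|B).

P(A|B) = P(A ∩ B) / P(B)
= (1/3) / (1/2)
= 2/3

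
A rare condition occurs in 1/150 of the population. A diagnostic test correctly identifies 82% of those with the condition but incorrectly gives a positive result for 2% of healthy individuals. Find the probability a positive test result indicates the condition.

Let D = the rare event, + = positive/flagged.
P(D) = 1/150
P(+|D) = 82/100 = 41/50
P(+|D') = 2/100 = 1/50
P(+) = P(+|D)P(D) + P(+|D')P(D')
     = \frac{41}{50} × \frac{1}{150} + \frac{1}{50} × \frac{149}{150}
     = \frac{19}{750}
P(D|+) = P(+|D)P(D)/P(+) = \frac{41}{190}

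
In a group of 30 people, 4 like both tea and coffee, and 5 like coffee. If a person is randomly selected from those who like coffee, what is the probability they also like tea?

P(A ∩ B) = 4/30 = 2/15
P(B) = 5/30 = 1/6
P(A|B) = P(A ∩ B) / P(B) = (2/15) / (1/6) = 4/5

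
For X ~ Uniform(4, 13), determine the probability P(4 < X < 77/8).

P(4 < X < 77/8) = ∫_{4}^{77/8} f(x) dx
where f(x) = \frac{1}{9}
= \frac{5}{8}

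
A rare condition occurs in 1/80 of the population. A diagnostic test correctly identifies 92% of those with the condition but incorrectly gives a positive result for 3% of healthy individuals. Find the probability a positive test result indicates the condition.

Let D = the rare event, + = positive/flagged.
P(D) = 1/80
P(+|D) = 92/100 = 23/25
P(+|D') = 3/100
P(+) = P(+|D)P(D) + P(+|D')P(D')
     = \frac{23}{25} × \frac{1}{80} + \frac{3}{100} × \frac{79}{80}
     = \frac{329}{8000}
P(D|+) = P(+|D)P(D)/P(+) = \frac{92}{329}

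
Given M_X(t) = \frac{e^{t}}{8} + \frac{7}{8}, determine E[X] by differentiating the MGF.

To find E[X], compute M^(1)(0):
M^(1)(t) = \frac{e^{t}}{8}
M^(1)(0) = \frac{1}{8}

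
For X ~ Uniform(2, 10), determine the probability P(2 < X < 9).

P(2 < X < 9) = ∫_{2}^{9} f(x) dx
where f(x) = \frac{1}{8}
= \frac{7}{8}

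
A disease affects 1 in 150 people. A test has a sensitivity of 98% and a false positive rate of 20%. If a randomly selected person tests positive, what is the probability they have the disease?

Let D = the rare event, + = positive/flagged.
P(D) = 1/150
P(+|D) = 98/100 = 49/50
P(+|D') = 20/100 = 1/5
P(+) = P(+|D)P(D) + P(+|D')P(D')
     = \frac{49}{50} × \frac{1}{150} + \frac{1}{5} × \frac{149}{150}
     = \frac{513}{2500}
P(D|+) = P(+|D)P(D)/P(+) = \frac{49}{1539}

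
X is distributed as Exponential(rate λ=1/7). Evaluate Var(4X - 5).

For X ~ Exponential(rate λ=1/7):
Var(X) = 49
Var(4X - 5) = (4)² × Var(X) = 16 × 49 = 784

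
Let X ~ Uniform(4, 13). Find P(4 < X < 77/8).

P(4 < X < 77/8) = ∫_{4}^{77/8} f(x) dx
where f(x) = \frac{1}{9}
= \frac{5}{8}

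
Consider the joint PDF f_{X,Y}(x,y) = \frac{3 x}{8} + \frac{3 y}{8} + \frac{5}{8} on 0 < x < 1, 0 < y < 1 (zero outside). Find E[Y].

E[Y] = ∫_0^1 ∫_0^1 y × f(x,y) dx dy
= \frac{17}{32}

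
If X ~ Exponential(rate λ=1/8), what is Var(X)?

For X ~ Exponential(rate λ=1/8):
Var(X) = 64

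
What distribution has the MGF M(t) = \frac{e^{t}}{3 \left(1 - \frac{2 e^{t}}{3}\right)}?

The MGF M(t) = \frac{e^{t}}{3 \left(1 - \frac{2 e^{t}}{3}\right)} is the standard form for the Geometric distribution.
Comparing with the known MGF formula identifies: Geometric(p=1/3), X = trial number of first success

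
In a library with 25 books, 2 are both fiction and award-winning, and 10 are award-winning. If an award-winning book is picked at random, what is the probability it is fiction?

P(A ∩ B) = 2/25
P(B) = 10/25 = 2/5
P(A|B) = P(A ∩ B) / P(B) = (2/25) / (2/5) = 1/5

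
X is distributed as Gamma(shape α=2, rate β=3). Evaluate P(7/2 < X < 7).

P(7/2 < X < 7) = ∫_{7/2}^{7} f(x) dx
where f(x) = 9 x e^{- 3 x}
= - \frac{22}{e^{21}} + \frac{23}{2 e^{\frac{21}{2}}}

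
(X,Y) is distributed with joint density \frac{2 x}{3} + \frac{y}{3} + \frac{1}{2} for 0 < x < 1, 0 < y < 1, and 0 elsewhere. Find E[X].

E[X] = ∫_0^1 ∫_0^1 x × f(x,y) dy dx
= ∫_0^1 ∫_0^1 x × (\frac{2 x}{3} + \frac{y}{3} + \frac{1}{2}) dy dx
= \frac{5}{9}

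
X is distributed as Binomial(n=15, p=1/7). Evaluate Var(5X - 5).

For X ~ Binomial(n=15, p=1/7):
Var(X) = \frac{90}{49}
Var(5X - 5) = (5)² × Var(X) = 25 × \frac{90}{49} = \frac{2250}{49}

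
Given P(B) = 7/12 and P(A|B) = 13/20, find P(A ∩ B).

By definition, P(A|B) = P(A ∩ B) / P(B)
So P(A ∩ B) = P(A|B) × P(B)
= 13/20 × 7/12
= 91/240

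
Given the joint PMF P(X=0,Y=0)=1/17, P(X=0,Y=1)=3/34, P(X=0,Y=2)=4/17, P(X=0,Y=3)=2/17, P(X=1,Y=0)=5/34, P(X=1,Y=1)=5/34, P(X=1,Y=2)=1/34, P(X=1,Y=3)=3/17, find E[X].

First find marginal of X:
P(X=0) = 1/2
P(X=1) = 1/2
E[X] = 0 × 1/2 + 1 × 1/2 = 1/2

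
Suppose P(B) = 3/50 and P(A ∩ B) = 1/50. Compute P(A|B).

P(A|B) = P(A ∩ B) / P(B)
= (1/50) / (3/50)
= 1/3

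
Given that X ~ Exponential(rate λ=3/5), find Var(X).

For X ~ Exponential(rate λ=3/5):
Var(X) = \frac{25}{9}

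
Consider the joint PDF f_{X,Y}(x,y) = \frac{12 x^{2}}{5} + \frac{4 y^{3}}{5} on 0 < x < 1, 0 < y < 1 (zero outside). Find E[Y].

E[Y] = ∫_0^1 ∫_0^1 y × f(x,y) dx dy
= \frac{14}{25}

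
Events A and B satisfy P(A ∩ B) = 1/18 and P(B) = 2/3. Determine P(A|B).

P(A|B) = P(A ∩ B) / P(B)
= (1/18) / (2/3)
= 1/12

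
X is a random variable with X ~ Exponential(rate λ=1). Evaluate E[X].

For X ~ Exponential(rate λ=1), the expected value is:
E[X] = 1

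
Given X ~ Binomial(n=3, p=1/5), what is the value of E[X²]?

Using the identity E[X²] = Var(X) + (E[X])²:
E[X] = \frac{3}{5}
Var(X) = \frac{12}{25}
E[X²] = \frac{12}{25} + (\frac{3}{5})²
= \frac{21}{25}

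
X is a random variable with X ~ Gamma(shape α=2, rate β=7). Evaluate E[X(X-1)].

E[X(X-1)] = E[X² - X] = E[X²] - E[X]
E[X] = \frac{2}{7}
E[X²] = Var(X) + (E[X])² = \frac{2}{49} + (\frac{2}{7})² = \frac{6}{49}
E[X(X-1)] = \frac{6}{49} - \frac{2}{7} = - \frac{8}{49}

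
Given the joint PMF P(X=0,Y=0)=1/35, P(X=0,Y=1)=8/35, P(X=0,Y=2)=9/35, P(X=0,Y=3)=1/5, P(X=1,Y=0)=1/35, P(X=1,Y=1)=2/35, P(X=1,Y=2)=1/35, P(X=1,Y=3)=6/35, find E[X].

First find marginal of X:
P(X=0) = 5/7
P(X=1) = 2/7
E[X] = 0 × 5/7 + 1 × 2/7 = 2/7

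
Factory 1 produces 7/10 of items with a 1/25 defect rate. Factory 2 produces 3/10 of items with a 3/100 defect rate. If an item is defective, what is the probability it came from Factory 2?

Using Bayes' theorem:
P(F1) = 7/10, P(D|F1) = 1/25
P(F2) = 3/10, P(D|F2) = 3/100
P(D) = P(D|F1)P(F1) + P(D|F2)P(F2)
     = \frac{37}{1000}
P(F2|D) = P(D|F2)P(F2) / P(D)
= \frac{9}{37}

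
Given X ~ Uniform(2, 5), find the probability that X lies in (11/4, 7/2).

P(11/4 < X < 7/2) = ∫_{11/4}^{7/2} f(x) dx
where f(x) = \frac{1}{3}
= \frac{1}{4}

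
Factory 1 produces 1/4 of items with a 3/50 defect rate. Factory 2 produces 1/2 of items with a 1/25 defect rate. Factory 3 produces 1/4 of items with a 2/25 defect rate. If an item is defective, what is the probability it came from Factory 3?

Using Bayes' theorem:
P(F1) = 1/4, P(D|F1) = 3/50
P(F2) = 1/2, P(D|F2) = 1/25
P(F3) = 1/4, P(D|F3) = 2/25
P(D) = P(D|F1)P(F1) + P(D|F2)P(F2) + P(D|F3)P(F3)
     = \frac{11}{200}
P(F3|D) = P(D|F3)P(F3) / P(D)
= \frac{4}{11}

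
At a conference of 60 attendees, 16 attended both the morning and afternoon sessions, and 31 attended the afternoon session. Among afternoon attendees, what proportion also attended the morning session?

P(A ∩ B) = 16/60 = 4/15
P(B) = 31/60
P(A|B) = P(A ∩ B) / P(B) = (4/15) / (31/60) = 16/31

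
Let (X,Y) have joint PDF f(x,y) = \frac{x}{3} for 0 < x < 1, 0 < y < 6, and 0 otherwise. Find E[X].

f_X(x) = ∫_0^6 \frac{x}{3} dy = 2 x
E[X] = ∫_0^1 x × (2 x) dx = \frac{2}{3}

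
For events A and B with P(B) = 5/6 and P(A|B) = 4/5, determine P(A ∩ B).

By definition, P(A|B) = P(A ∩ B) / P(B)
So P(A ∩ B) = P(A|B) × P(B)
= 4/5 × 5/6
= 2/3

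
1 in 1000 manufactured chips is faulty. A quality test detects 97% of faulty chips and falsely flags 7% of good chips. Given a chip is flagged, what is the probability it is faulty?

Let D = the rare event, + = positive/flagged.
P(D) = 1/1000
P(+|D) = 97/100
P(+|D') = 7/100
P(+) = P(+|D)P(D) + P(+|D')P(D')
     = \frac{97}{100} × \frac{1}{1000} + \frac{7}{100} × \frac{999}{1000}
     = \frac{709}{10000}
P(D|+) = P(+|D)P(D)/P(+) = \frac{97}{7090}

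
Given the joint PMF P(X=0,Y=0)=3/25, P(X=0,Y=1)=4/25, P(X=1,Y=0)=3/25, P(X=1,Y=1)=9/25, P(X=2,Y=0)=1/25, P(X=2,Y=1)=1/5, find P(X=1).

P(X=1) = P(X=1,Y=0) + P(X=1,Y=1)
= 3/25 + 9/25
= 12/25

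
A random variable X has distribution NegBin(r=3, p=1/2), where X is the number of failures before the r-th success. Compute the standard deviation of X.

For X ~ NegBin(r=3, p=1/2), where X is the number of failures before the r-th success:
Var(X) = 6
SD(X) = √(Var(X)) = √(6) = \sqrt{6}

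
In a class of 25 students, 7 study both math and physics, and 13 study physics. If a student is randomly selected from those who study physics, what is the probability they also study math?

P(A ∩ B) = 7/25
P(B) = 13/25
P(A|B) = P(A ∩ B) / P(B) = (7/25) / (13/25) = 7/13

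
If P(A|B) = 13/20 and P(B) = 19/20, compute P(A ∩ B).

By definition, P(A|B) = P(A ∩ B) / P(B)
So P(A ∩ B) = P(A|B) × P(B)
= 13/20 × 19/20
= 247/400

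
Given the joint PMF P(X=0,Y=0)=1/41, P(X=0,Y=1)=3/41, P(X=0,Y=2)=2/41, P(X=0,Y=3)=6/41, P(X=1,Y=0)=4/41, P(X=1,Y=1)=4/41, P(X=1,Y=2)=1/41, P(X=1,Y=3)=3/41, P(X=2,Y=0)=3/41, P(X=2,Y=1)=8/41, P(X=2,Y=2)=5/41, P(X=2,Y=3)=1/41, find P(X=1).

P(X=1) = P(X=1,Y=0) + P(X=1,Y=1) + P(X=1,Y=2) + P(X=1,Y=3)
= 4/41 + 4/41 + 1/41 + 3/41
= 12/41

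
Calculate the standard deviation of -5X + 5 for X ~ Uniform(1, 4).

For X ~ Uniform(1, 4):
Var(X) = \frac{3}{4}
SD(X) = √(Var(X)) = √(\frac{3}{4}) = \frac{\sqrt{3}}{2}
SD(-5X + 5) = |-5| × SD(X) = 5 × \frac{\sqrt{3}}{2} = \frac{5 \sqrt{3}}{2}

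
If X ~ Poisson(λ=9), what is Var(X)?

For X ~ Poisson(λ=9):
Var(X) = 9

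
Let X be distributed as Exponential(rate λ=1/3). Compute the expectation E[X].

For X ~ Exponential(rate λ=1/3), the expected value is:
E[X] = 3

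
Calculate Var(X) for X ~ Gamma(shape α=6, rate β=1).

For X ~ Gamma(shape α=6, rate β=1):
Var(X) = 6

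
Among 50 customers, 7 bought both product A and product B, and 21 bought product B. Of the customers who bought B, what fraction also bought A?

P(A ∩ B) = 7/50
P(B) = 21/50
P(A|B) = P(A ∩ B) / P(B) = (7/50) / (21/50) = 1/3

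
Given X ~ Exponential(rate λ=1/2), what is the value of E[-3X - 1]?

For X ~ Exponential(rate λ=1/2):
E[X] = 2
E[-3X - 1] = -3 × E[X] - 1 = -7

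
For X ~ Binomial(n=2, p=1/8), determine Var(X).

For X ~ Binomial(n=2, p=1/8):
Var(X) = \frac{7}{32}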